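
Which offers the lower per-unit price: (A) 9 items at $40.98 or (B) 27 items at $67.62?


Deal A: $40.98/9 = $4.5533/unit
Deal B: $67.62/27 = $2.5044/unit
B is cheaper per unit
= Deal B

Deal B


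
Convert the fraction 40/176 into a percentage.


Percentage = (part / whole) × 100
= (40 / 176) × 100
≈ 22.73%

22.73%


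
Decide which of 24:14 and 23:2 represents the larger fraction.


24/14 = 1.7143
23/2 = 11.5000
1.7143 < 11.5000, so 24:14 is less
= 23:2

23:2


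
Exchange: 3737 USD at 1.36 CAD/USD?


Amount × rate = 3737 × 1.36
= 5082.32 CAD

5082.32 CAD


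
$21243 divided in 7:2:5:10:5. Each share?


Total parts = 7 + 2 + 5 + 10 + 5 = 29
Part 1: 21243 × 7/29 = 5127.62
Part 2: 21243 × 2/29 = 1465.03
Part 3: 21243 × 5/29 = 3662.59
Part 4: 21243 × 10/29 = 7325.17
Part 5: 21243 × 5/29 = 3662.59
= Part 1: $5127.62, Part 2: $1465.03, Part 3: $3662.59, Part 4: $7325.17, Part 5: $3662.59

Part 1: $5127.62, Part 2: $1465.03, Part 3: $3662.59, Part 4: $7325.17, Part 5: $3662.59


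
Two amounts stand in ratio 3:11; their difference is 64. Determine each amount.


Let A = 3k, B = 11k.
11k - 3k = 64
8k = 64 → k = 64/8 = 8
A = 3×8 = 24, B = 11×8 = 88
= A = 24, B = 88

A = 24, B = 88


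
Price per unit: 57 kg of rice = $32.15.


Unit rate = total / quantity
= 32.15 / 57
= $0.56 per unit

$0.56 per unit


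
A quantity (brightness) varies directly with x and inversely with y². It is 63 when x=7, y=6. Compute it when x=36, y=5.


z = k·x/y²
Solve for k using the known point: k = z·y²/x = 63×36/7 = 2268/7 = 324.0000
Now evaluate at x=36, y=5:
z = k × 36 / 25 = (2268 × 36) / (7 × 25) = 81648/175
= 466.5600

466.5600


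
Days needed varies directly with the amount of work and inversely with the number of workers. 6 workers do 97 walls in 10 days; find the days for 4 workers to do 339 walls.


Days ∝ work / workers, so d₂ = d₁ × (m₁/m₂) × (w₂/w₁)
Workers factor (inverse): 6/4 = 1.5000
Work factor (direct): 339/97 ≈ 3.4948
d₂ = 10 × 6/4 × 339/97 = (10 × 6 × 339) / (4 × 97) = 20340/388
≈ 52.42 days

52.42 days


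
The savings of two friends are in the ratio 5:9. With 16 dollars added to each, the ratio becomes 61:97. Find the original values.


Let A = 5k, B = 9k.
(5k + 16) / (9k + 16) = 61/97
Cross-multiply: 97(5k + 16) = 61(9k + 16)
485k + 1552 = 549k + 976
485k - 549k = 976 - 1552
-64k = -576
k = -576/-64 = 9
A = 5×9 = 45, B = 9×9 = 81
= A = 45, B = 81

A = 45, B = 81


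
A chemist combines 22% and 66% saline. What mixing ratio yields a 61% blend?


Let x parts of 22% mix with y parts of 66%.
22x + 66y = 61(x + y)
22x + 66y = 61x + 61y
x(22 - 61) = y(61 - 66)
x/y = (66 - 61)/(61 - 22) = 5/39
Simplify: 5:39
= 5:39

5:39


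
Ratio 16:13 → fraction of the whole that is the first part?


Total parts = 16 + 13 = 29
First part: 16/29 = 16/29
= 16/29

16/29


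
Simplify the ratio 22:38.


GCD(22, 38) = 2
22/2 : 38/2
= 11:19

11:19


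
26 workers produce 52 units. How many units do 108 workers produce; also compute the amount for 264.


Direct proportion: y/x = constant
k = 52/26 = 2.0000
y at x=108: k × 108 = 52 × 108 / 26 = 5616/26 = 216.00
y at x=264: k × 264 = 52 × 264 / 26 = 13728/26 = 528.00
= 216.00 and 528.00

216.00 and 528.00


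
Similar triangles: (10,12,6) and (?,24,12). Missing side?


Scale factor = 24/12 = 2
Missing side = 10 × 2
= 20.0

20.0


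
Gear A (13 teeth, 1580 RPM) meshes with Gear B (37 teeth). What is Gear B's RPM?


Gear ratio = 13:37 = 13:37
RPM_B = RPM_A × (teeth_A / teeth_B)
= 1580 × (13/37)
= 555.1 RPM

555.1 RPM


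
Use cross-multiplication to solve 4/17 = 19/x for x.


Cross multiply: 4 × x = 17 × 19
4x = 323
x = 323 / 4
= 80.75

80.75


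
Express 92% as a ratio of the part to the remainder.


92% means 92 parts out of 100; remainder = 8
Part : remainder = 92:8
GCD = 4
= 23:2

23:2


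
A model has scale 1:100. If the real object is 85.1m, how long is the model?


Model size = real / scale
= 85.1 / 100
= 0.8510 m

0.8510 m


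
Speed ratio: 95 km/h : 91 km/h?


Ratio = 95:91
GCD = 1
Simplified = 95:91
Time ratio (same distance) = 91:95
Speed ratio = 95:91

95:91


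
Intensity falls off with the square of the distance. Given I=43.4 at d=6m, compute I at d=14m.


I₁d₁² = I₂d₂²
I₂ = I₁ × (d₁/d₂)²
= 43.4 × (6/14)²
= 43.4 × 36/196
= 1562.4/196
≈ 7.9714

7.9714


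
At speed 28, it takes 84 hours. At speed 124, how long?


Inverse proportion: x × y = constant
k = 28 × 84 = 2352
y₂ = k / 124 = 2352 / 124
= 18.97

18.97


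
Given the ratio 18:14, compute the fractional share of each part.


Total parts = 18 + 14 = 32
First part: 18/32 = 9/16
Second part: 14/32 = 7/16
= 9/16 and 7/16

9/16 and 7/16


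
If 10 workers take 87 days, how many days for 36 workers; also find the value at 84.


Inverse proportion: x × y = constant
k = 10 × 87 = 870
At x=36: k/36 = 24.17
At x=84: k/84 = 10.36
= 24.17 and 10.36

24.17 and 10.36


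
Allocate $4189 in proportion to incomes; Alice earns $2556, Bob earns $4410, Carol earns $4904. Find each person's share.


Total income = 2556 + 4410 + 4904 = $11870
Alice: $4189 × 2556/11870 = $902.03
Bob: $4189 × 4410/11870 = $1556.32
Carol: $4189 × 4904/11870 = $1730.65
= Alice: $902.03, Bob: $1556.32, Carol: $1730.65

Alice: $902.03, Bob: $1556.32, Carol: $1730.65


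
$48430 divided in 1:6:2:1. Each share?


Total parts = 1 + 6 + 2 + 1 = 10
Part 1: 48430 × 1/10 = 4843.00
Part 2: 48430 × 6/10 = 29058.00
Part 3: 48430 × 2/10 = 9686.00
Part 4: 48430 × 1/10 = 4843.00
= Part 1: $4843.00, Part 2: $29058.00, Part 3: $9686.00, Part 4: $4843.00

Part 1: $4843.00, Part 2: $29058.00, Part 3: $9686.00, Part 4: $4843.00


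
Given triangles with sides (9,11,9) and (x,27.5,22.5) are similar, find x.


Scale factor = 27.5/11 = 2.5
Missing side = 9 × 2.5
= 22.5

22.5


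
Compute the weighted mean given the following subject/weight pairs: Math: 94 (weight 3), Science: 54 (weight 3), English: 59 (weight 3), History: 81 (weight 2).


Numerator = 94×3 + 54×3 + 59×3 + 81×2
= 282 + 162 + 177 + 162
= 783
Total weight = 11
Weighted avg = 783/11
= 71.18

71.18


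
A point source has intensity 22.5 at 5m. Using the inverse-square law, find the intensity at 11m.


I₁d₁² = I₂d₂²
I₂ = I₁ × (d₁/d₂)²
= 22.5 × (5/11)²
= 22.5 × 25/121
= 562.5/121
≈ 4.6488

4.6488


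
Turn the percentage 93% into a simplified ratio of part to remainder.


93% means 93 parts out of 100; remainder = 7
Part : remainder = 93:7
GCD = 1
= 93:7

93:7


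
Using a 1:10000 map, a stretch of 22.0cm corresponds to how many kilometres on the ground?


Real distance = map distance × scale
= 22.0cm × 10000
= 220000 cm = 2200.0 m
= 2.200 km

2.200 km


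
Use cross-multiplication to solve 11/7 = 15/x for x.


Cross multiply: 11 × x = 7 × 15
11x = 105
x = 105 / 11
= 9.55

9.55


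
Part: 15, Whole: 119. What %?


Percentage = (part / whole) × 100
= (15 / 119) × 100
≈ 12.61%

12.61%


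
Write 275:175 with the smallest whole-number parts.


GCD(275, 175) = 25
275/25 : 175/25
= 11:7

11:7


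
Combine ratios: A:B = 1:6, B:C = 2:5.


Match B: multiply A:B by 2 → 2:12
Multiply B:C by 6 → 12:30
Combined: 2:12:30
GCD = 2
= 1:6:15

1:6:15


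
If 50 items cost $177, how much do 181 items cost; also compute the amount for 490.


Direct proportion: y/x = constant
k = 177/50 = 3.5400
y at x=181: k × 181 = 177 × 181 / 50 = 32037/50 = 640.74
y at x=490: k × 490 = 177 × 490 / 50 = 86730/50 = 1734.60
= 640.74 and 1734.60

640.74 and 1734.60


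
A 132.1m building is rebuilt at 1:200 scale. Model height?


Model size = real / scale
= 132.1 / 200
= 0.6605 m

0.6605 m


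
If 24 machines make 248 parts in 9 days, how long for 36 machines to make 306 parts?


Days ∝ work / workers, so d₂ = d₁ × (m₁/m₂) × (w₂/w₁)
Workers factor (inverse): 24/36 ≈ 0.6667
Work factor (direct): 306/248 ≈ 1.2339
d₂ = 9 × 24/36 × 306/248 = (9 × 24 × 306) / (36 × 248) = 66096/8928
≈ 7.40 days

7.40 days


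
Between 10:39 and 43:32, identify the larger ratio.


10/39 = 0.2564
43/32 = 1.3438
0.2564 < 1.3438, so 10:39 is less
= 43:32

43:32


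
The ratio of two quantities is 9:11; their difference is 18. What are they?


Let A = 9k, B = 11k.
11k - 9k = 18
2k = 18 → k = 18/2 = 9
A = 9×9 = 81, B = 11×9 = 99
= A = 81, B = 99

A = 81, B = 99


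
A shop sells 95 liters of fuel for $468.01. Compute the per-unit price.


Unit rate = total / quantity
= 468.01 / 95
= $4.93 per unit

$4.93 per unit


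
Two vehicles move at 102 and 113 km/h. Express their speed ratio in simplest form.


Ratio = 102:113
GCD = 1
Simplified = 102:113
Time ratio (same distance) = 113:102
Speed ratio = 102:113

102:113


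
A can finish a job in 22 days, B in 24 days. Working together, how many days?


Rate of A = 1/22 per day
Rate of B = 1/24 per day
Combined rate = 1/22 + 1/24 = 46/528 ≈ 0.0871 per day
Days = 1 / combined rate = 528/46
≈ 11.48 days

11.48 days


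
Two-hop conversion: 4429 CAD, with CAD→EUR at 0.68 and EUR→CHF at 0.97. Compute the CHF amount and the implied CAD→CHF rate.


Step 1: 4429 CAD × 0.68 = 3011.72 EUR
Step 2: 3011.72 EUR × 0.97 = 2921.37 CHF
Implied rate CAD→CHF = 0.68 × 0.97 = 0.6596
= 2921.37 CHF; implied rate 0.6596 CHF/CAD

2921.37 CHF; implied rate 0.6596 CHF/CAD


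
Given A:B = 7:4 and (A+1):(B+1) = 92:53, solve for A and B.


Let A = 7k, B = 4k.
(7k + 1) / (4k + 1) = 92/53
Cross-multiply: 53(7k + 1) = 92(4k + 1)
371k + 53 = 368k + 92
371k - 368k = 92 - 53
3k = 39
k = 39/3 = 13
A = 7×13 = 91, B = 4×13 = 52
= A = 91, B = 52

A = 91, B = 52


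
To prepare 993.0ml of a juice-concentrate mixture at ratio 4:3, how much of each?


Total parts = 4 + 3 = 7
juice: 993.0 × 4/7 = 567.4ml
concentrate: 993.0 × 3/7 = 425.6ml
= 567.4ml and 425.6ml

567.4ml and 425.6ml


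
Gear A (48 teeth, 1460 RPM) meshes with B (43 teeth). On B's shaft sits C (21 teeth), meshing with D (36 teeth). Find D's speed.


Stage 1: RPM_B = RPM_A × t_A/t_B = 1460 × 48/43 = 70080/43 ≈ 1629.77
B and C share a shaft → RPM_C = RPM_B
Stage 2: RPM_D = RPM_C × t_C/t_D = RPM_A × (t_A×t_C)/(t_B×t_D)
Overall ratio = (48×21)/(43×36) = 1008/1548
RPM_D = 1460 × 1008/1548 = 1471680/1548
≈ 950.70 RPM

950.70 RPM


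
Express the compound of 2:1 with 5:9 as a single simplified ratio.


Compound ratio = (2×5) : (1×9)
= 10:9
GCD = 1
= 10:9

10:9


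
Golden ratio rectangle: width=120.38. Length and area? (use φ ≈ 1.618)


φ = (1 + √5) / 2 ≈ 1.618
Length = width × φ = 120.38 × 1.618 = 194.77484
≈ 194.77
Area = width × length = 120.38 × 194.77484 = 23446.9952392 ≈ 23447.00
= Length: 194.77, Area: 23447.00

Length: 194.77, Area: 23447.00


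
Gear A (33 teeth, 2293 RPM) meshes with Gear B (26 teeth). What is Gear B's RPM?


Gear ratio = 33:26 = 33:26
RPM_B = RPM_A × (teeth_A / teeth_B)
= 2293 × (33/26)
= 2910.3 RPM

2910.3 RPM


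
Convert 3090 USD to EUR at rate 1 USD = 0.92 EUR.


Amount × rate = 3090 × 0.92
= 2842.80 EUR

2842.80 EUR


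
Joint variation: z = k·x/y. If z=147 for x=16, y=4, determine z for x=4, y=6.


z = k·x/y
Solve for k using the known point: k = z·y/x = 147×4/16 = 588/16 = 36.7500
Now evaluate at x=4, y=6:
z = k × 4 / 6 = (588 × 4) / (16 × 6) = 2352/96
= 24.5000

24.5000


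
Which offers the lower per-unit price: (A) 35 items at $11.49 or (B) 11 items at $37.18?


Deal A: $11.49/35 = $0.3283/unit
Deal B: $37.18/11 = $3.3800/unit
A is cheaper per unit
= Deal A

Deal A


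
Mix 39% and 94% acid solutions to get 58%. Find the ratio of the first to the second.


Let x parts of 39% mix with y parts of 94%.
39x + 94y = 58(x + y)
39x + 94y = 58x + 58y
x(39 - 58) = y(58 - 94)
x/y = (94 - 58)/(58 - 39) = 36/19
Simplify: 36:19
= 36:19

36:19


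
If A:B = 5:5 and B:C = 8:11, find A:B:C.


Match B: multiply A:B by 8 → 40:40
Multiply B:C by 5 → 40:55
Combined: 40:40:55
GCD = 5
= 8:8:11

8:8:11


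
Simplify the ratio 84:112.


GCD(84, 112) = 28
84/28 : 112/28
= 3:4

3:4


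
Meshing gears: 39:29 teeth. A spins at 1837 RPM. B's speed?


Gear ratio = 39:29 = 39:29
RPM_B = RPM_A × (teeth_A / teeth_B)
= 1837 × (39/29)
= 2470.4 RPM

2470.4 RPM


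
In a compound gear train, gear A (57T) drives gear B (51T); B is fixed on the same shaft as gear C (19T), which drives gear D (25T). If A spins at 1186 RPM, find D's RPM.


Stage 1: RPM_B = RPM_A × t_A/t_B = 1186 × 57/51 = 67602/51 ≈ 1325.53
B and C share a shaft → RPM_C = RPM_B
Stage 2: RPM_D = RPM_C × t_C/t_D = RPM_A × (t_A×t_C)/(t_B×t_D)
Overall ratio = (57×19)/(51×25) = 1083/1275
RPM_D = 1186 × 1083/1275 = 1284438/1275
≈ 1007.40 RPM

1007.40 RPM


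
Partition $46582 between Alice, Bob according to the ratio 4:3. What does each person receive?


Total parts = 4 + 3 = 7
Alice: 46582 × 4/7 = 26618.29
Bob: 46582 × 3/7 = 19963.71
= Alice: $26618.29, Bob: $19963.71

Alice: $26618.29, Bob: $19963.71


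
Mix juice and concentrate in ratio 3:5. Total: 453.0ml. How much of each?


Total parts = 3 + 5 = 8
juice: 453.0 × 3/8 = 169.9ml
concentrate: 453.0 × 5/8 = 283.1ml
= 169.9ml and 283.1ml

169.9ml and 283.1ml


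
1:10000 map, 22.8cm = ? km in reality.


Real distance = map distance × scale
= 22.8cm × 10000
= 228000 cm = 2280.0 m
= 2.280 km

2.280 km


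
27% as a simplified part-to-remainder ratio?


27% means 27 parts out of 100; remainder = 73
Part : remainder = 27:73
GCD = 1
= 27:73

27:73


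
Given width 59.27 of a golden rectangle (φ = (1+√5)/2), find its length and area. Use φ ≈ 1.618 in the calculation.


φ = (1 + √5) / 2 ≈ 1.618
Length = width × φ = 59.27 × 1.618 = 95.89886
≈ 95.90
Area = width × length = 59.27 × 95.89886 = 5683.9254322 ≈ 5683.93
= Length: 95.90, Area: 5683.93

Length: 95.90, Area: 5683.93


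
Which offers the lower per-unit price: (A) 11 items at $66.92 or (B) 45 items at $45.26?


Deal A: $66.92/11 = $6.0836/unit
Deal B: $45.26/45 = $1.0058/unit
B is cheaper per unit
= Deal B

Deal B


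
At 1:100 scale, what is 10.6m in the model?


Model size = real / scale
= 10.6 / 100
= 0.1060 m

0.1060 m


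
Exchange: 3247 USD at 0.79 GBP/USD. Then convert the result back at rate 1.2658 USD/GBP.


Amount × rate = 3247 × 0.79 = 2565.13 GBP
Round-trip: 2565.13 × 1.2658 = 3246.94 USD
= 2565.13 GBP, then 3246.94 USD

2565.13 GBP, then 3246.94 USD


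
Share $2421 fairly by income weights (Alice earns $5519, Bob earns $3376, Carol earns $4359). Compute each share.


Total income = 5519 + 3376 + 4359 = $13254
Alice: $2421 × 5519/13254 = $1008.11
Bob: $2421 × 3376/13254 = $616.67
Carol: $2421 × 4359/13254 = $796.22
= Alice: $1008.11, Bob: $616.67, Carol: $796.22

Alice: $1008.11, Bob: $616.67, Carol: $796.22


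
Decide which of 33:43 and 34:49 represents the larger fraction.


33/43 = 0.7674
34/49 = 0.6939
0.7674 > 0.6939, so 33:43 is greater
= 33:43

33:43


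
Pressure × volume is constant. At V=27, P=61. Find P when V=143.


Inverse proportion: x × y = constant
k = 27 × 61 = 1647
y₂ = k / 143 = 1647 / 143
= 11.52

11.52


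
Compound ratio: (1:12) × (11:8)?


Compound ratio = (1×11) : (12×8)
= 11:96
GCD = 1
= 11:96

11:96


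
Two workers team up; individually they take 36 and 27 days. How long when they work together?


Rate of A = 1/36 per day
Rate of B = 1/27 per day
Combined rate = 1/36 + 1/27 = 63/972 ≈ 0.0648 per day
Days = 1 / combined rate = 972/63
≈ 15.43 days

15.43 days


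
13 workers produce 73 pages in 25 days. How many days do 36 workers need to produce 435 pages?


Days ∝ work / workers, so d₂ = d₁ × (m₁/m₂) × (w₂/w₁)
Workers factor (inverse): 13/36 ≈ 0.3611
Work factor (direct): 435/73 ≈ 5.9589
d₂ = 25 × 13/36 × 435/73 = (25 × 13 × 435) / (36 × 73) = 141375/2628
≈ 53.80 days

53.80 days


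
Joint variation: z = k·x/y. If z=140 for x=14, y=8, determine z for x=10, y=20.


z = k·x/y
Solve for k using the known point: k = z·y/x = 140×8/14 = 1120/14 = 80.0000
Now evaluate at x=10, y=20:
z = k × 10 / 20 = (1120 × 10) / (14 × 20) = 11200/280
= 40.0000

40.0000


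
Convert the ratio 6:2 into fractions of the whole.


Total parts = 6 + 2 = 8
First part: 6/8 = 3/4
Second part: 2/8 = 1/4
= 3/4 and 1/4

3/4 and 1/4


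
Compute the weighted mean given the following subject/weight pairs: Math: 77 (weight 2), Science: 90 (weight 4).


Numerator = 77×2 + 90×4
= 154 + 360
= 514
Total weight = 6
Weighted avg = 514/6
= 85.67

85.67


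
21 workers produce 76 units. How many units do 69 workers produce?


Direct proportion: y/x = constant
k = 76/21 ≈ 3.6190
y₂ = k × 69 = 76 × 69 / 21 = 5244/21
≈ 249.71

249.71


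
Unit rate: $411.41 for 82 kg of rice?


Unit rate = total / quantity
= 411.41 / 82
= $5.02 per unit

$5.02 per unit


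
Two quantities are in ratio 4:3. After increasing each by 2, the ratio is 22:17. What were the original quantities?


Let A = 4k, B = 3k.
(4k + 2) / (3k + 2) = 22/17
Cross-multiply: 17(4k + 2) = 22(3k + 2)
68k + 34 = 66k + 44
68k - 66k = 44 - 34
2k = 10
k = 10/2 = 5
A = 4×5 = 20, B = 3×5 = 15
= A = 20, B = 15

A = 20, B = 15


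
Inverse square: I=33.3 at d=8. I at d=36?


I₁d₁² = I₂d₂²
I₂ = I₁ × (d₁/d₂)²
= 33.3 × (8/36)²
= 33.3 × 64/1296
= 2131.2/1296
≈ 1.6444

1.6444


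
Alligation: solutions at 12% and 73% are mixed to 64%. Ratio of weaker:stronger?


Let x parts of 12% mix with y parts of 73%.
12x + 73y = 64(x + y)
12x + 73y = 64x + 64y
x(12 - 64) = y(64 - 73)
x/y = (73 - 64)/(64 - 12) = 9/52
Simplify: 9:52
= 9:52

9:52


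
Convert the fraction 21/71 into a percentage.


Percentage = (part / whole) × 100
= (21 / 71) × 100
≈ 29.58%

29.58%


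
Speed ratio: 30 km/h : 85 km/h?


Ratio = 30:85
GCD = 5
Simplified = 6:17
Time ratio (same distance) = 17:6
Speed ratio = 6:17

6:17


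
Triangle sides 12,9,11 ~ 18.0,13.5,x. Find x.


Scale factor = 18.0/12 = 1.5
Missing side = 11 × 1.5
= 16.5

16.5


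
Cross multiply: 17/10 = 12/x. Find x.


Cross multiply: 17 × x = 10 × 12
17x = 120
x = 120 / 17
= 7.06

7.06


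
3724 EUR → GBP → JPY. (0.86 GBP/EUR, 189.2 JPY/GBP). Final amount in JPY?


Step 1: 3724 EUR × 0.86 = 3202.64 GBP
Step 2: 3202.64 GBP × 189.2 = 605939.49 JPY
Implied rate EUR→JPY = 0.86 × 189.2 = 162.7120
= 605939.49 JPY

605939.49 JPY


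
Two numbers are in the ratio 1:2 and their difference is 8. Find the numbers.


Let A = 1k, B = 2k.
2k - 1k = 8
1k = 8 → k = 8/1 = 8
A = 1×8 = 8, B = 2×8 = 16
= A = 8, B = 16

A = 8, B = 16


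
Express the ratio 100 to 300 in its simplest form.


GCD(100, 300) = 100
100/100 : 300/100
= 1:3

1:3


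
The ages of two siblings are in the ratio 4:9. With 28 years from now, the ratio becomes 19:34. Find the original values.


Let A = 4k, B = 9k.
(4k + 28) / (9k + 28) = 19/34
Cross-multiply: 34(4k + 28) = 19(9k + 28)
136k + 952 = 171k + 532
136k - 171k = 532 - 952
-35k = -420
k = -420/-35 = 12
A = 4×12 = 48, B = 9×12 = 108
= A = 48, B = 108

A = 48, B = 108


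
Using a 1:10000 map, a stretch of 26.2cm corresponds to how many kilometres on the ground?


Real distance = map distance × scale
= 26.2cm × 10000
= 262000 cm = 2620.0 m
= 2.620 km

2.620 km


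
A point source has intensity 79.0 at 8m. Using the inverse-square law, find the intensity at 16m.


I₁d₁² = I₂d₂²
I₂ = I₁ × (d₁/d₂)²
= 79.0 × (8/16)²
= 79.0 × 64/256
= 5056/256
= 19.7500

19.7500


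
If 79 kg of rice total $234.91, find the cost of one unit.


Unit rate = total / quantity
= 234.91 / 79
= $2.97 per unit

$2.97 per unit


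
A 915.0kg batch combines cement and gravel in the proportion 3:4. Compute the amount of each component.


Total parts = 3 + 4 = 7
cement: 915.0 × 3/7 = 392.1kg
gravel: 915.0 × 4/7 = 522.9kg
= 392.1kg and 522.9kg

392.1kg and 522.9kg


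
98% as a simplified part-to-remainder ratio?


98% means 98 parts out of 100; remainder = 2
Part : remainder = 98:2
GCD = 2
= 49:1

49:1


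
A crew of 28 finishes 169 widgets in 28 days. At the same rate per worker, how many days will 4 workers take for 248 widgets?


Days ∝ work / workers, so d₂ = d₁ × (m₁/m₂) × (w₂/w₁)
Workers factor (inverse): 28/4 = 7.0000
Work factor (direct): 248/169 ≈ 1.4675
d₂ = 28 × 28/4 × 248/169 = (28 × 28 × 248) / (4 × 169) = 194432/676
≈ 287.62 days

287.62 days


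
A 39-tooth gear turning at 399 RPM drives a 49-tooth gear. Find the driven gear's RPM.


Gear ratio = 39:49 = 39:49
RPM_B = RPM_A × (teeth_A / teeth_B)
= 399 × (39/49)
= 317.6 RPM

317.6 RPM


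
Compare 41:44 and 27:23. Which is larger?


41/44 = 0.9318
27/23 = 1.1739
0.9318 < 1.1739, so 41:44 is less
= 27:23

27:23


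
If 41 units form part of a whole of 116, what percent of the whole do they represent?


Percentage = (part / whole) × 100
= (41 / 116) × 100
≈ 35.34%

35.34%


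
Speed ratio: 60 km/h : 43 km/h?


Ratio = 60:43
GCD = 1
Simplified = 60:43
Time ratio (same distance) = 43:60
Speed ratio = 60:43

60:43


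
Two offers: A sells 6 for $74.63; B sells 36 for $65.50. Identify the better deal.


Deal A: $74.63/6 = $12.4383/unit
Deal B: $65.50/36 = $1.8194/unit
B is cheaper per unit
= Deal B

Deal B


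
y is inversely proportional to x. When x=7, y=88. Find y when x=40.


Inverse proportion: x × y = constant
k = 7 × 88 = 616
y₂ = k / 40 = 616 / 40
= 15.40

15.40


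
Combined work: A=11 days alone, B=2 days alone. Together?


Rate of A = 1/11 per day
Rate of B = 1/2 per day
Combined rate = 1/11 + 1/2 = 13/22 ≈ 0.5909 per day
Days = 1 / combined rate = 22/13
≈ 1.69 days

1.69 days


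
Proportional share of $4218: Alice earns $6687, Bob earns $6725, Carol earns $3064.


Total income = 6687 + 6725 + 3064 = $16476
Alice: $4218 × 6687/16476 = $1711.93
Bob: $4218 × 6725/16476 = $1721.66
Carol: $4218 × 3064/16476 = $784.41
= Alice: $1711.93, Bob: $1721.66, Carol: $784.41

Alice: $1711.93, Bob: $1721.66, Carol: $784.41


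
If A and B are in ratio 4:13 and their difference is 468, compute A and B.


Let A = 4k, B = 13k.
13k - 4k = 468
9k = 468 → k = 468/9 = 52
A = 4×52 = 208, B = 13×52 = 676
= A = 208, B = 676

A = 208, B = 676


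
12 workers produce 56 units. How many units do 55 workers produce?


Direct proportion: y/x = constant
k = 56/12 ≈ 4.6667
y₂ = k × 55 = 56 × 55 / 12 = 3080/12
≈ 256.67

256.67


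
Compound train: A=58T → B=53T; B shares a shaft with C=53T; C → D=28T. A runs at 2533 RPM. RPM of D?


Stage 1: RPM_B = RPM_A × t_A/t_B = 2533 × 58/53 = 146914/53 ≈ 2771.96
B and C share a shaft → RPM_C = RPM_B
Stage 2: RPM_D = RPM_C × t_C/t_D = RPM_A × (t_A×t_C)/(t_B×t_D)
Overall ratio = (58×53)/(53×28) = 3074/1484
RPM_D = 2533 × 3074/1484 = 7786442/1484
≈ 5246.93 RPM

5246.93 RPM


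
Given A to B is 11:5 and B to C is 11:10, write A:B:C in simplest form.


Match B: multiply A:B by 11 → 121:55
Multiply B:C by 5 → 55:50
Combined: 121:55:50
GCD = 1
= 121:55:50

121:55:50


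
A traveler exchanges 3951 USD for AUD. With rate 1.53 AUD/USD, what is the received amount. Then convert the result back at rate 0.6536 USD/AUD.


Amount × rate = 3951 × 1.53 = 6045.03 AUD
Round-trip: 6045.03 × 0.6536 = 3951.03 USD
= 6045.03 AUD, then 3951.03 USD

6045.03 AUD, then 3951.03 USD


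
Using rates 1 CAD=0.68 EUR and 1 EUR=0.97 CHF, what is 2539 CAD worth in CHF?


Step 1: 2539 CAD × 0.68 = 1726.52 EUR
Step 2: 1726.52 EUR × 0.97 = 1674.72 CHF
Implied rate CAD→CHF = 0.68 × 0.97 = 0.6596
= 1674.72 CHF

1674.72 CHF


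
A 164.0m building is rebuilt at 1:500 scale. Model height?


Model size = real / scale
= 164.0 / 500
= 0.3280 m

0.3280 m


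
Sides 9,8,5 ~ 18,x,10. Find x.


Scale factor = 18/9 = 2
Missing side = 8 × 2
= 16.0

16.0


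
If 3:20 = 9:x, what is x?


Cross multiply: 3 × x = 20 × 9
3x = 180
x = 180 / 3
= 60.00

60.00


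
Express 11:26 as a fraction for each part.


Total parts = 11 + 26 = 37
First part: 11/37 = 11/37
Second part: 26/37 = 26/37
= 11/37 and 26/37

11/37 and 26/37


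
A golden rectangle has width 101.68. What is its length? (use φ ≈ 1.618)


φ = (1 + √5) / 2 ≈ 1.618
Length = width × φ = 101.68 × 1.618 = 164.51824
≈ 164.52

164.52


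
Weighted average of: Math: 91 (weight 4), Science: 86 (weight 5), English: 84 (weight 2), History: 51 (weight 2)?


Numerator = 91×4 + 86×5 + 84×2 + 51×2
= 364 + 430 + 168 + 102
= 1064
Total weight = 13
Weighted avg = 1064/13
= 81.85

81.85


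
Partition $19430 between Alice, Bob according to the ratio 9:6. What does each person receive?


Total parts = 9 + 6 = 15
Alice: 19430 × 9/15 = 11658.00
Bob: 19430 × 6/15 = 7772.00
= Alice: $11658.00, Bob: $7772.00

Alice: $11658.00, Bob: $7772.00


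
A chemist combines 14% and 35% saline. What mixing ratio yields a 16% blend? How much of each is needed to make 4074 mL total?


Let x parts of 14% mix with y parts of 35%.
14x + 35y = 16(x + y)
14x + 35y = 16x + 16y
x(14 - 16) = y(16 - 35)
x/y = (35 - 16)/(16 - 14) = 19/2
Simplify: 19:2
Total parts = 21; one part = 4074/21 = 194.00 mL
14% solution: 19×194.00 = 3686.00 mL
35% solution: 2×194.00 = 388.00 mL
= ratio 19:2; 3686.00 mL and 388.00 mL

ratio 19:2; 3686.00 mL and 388.00 mL


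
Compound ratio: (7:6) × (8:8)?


Compound ratio = (7×8) : (6×8)
= 56:48
GCD = 8
= 7:6

7:6


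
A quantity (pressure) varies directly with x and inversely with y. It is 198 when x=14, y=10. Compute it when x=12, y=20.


z = k·x/y
Solve for k using the known point: k = z·y/x = 198×10/14 = 1980/14 ≈ 141.4286
Now evaluate at x=12, y=20:
z = k × 12 / 20 = (1980 × 12) / (14 × 20) = 23760/280
≈ 84.8571

84.8571


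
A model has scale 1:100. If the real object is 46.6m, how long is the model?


Model size = real / scale
= 46.6 / 100
= 0.4660 m

0.4660 m


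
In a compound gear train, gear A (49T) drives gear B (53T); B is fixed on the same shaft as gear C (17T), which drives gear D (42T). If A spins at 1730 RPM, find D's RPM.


Stage 1: RPM_B = RPM_A × t_A/t_B = 1730 × 49/53 = 84770/53 ≈ 1599.43
B and C share a shaft → RPM_C = RPM_B
Stage 2: RPM_D = RPM_C × t_C/t_D = RPM_A × (t_A×t_C)/(t_B×t_D)
Overall ratio = (49×17)/(53×42) = 833/2226
RPM_D = 1730 × 833/2226 = 1441090/2226
≈ 647.39 RPM

647.39 RPM


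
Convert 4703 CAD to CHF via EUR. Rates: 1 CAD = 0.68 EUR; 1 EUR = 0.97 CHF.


Step 1: 4703 CAD × 0.68 = 3198.04 EUR
Step 2: 3198.04 EUR × 0.97 = 3102.10 CHF
Implied rate CAD→CHF = 0.68 × 0.97 = 0.6596
= 3102.10 CHF

3102.10 CHF


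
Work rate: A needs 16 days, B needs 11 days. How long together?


Rate of A = 1/16 per day
Rate of B = 1/11 per day
Combined rate = 1/16 + 1/11 = 27/176 ≈ 0.1534 per day
Days = 1 / combined rate = 176/27
≈ 6.52 days

6.52 days


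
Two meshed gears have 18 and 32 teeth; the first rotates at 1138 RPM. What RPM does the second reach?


Gear ratio = 18:32 = 9:16
RPM_B = RPM_A × (teeth_A / teeth_B)
= 1138 × (18/32)
= 640.1 RPM

640.1 RPM


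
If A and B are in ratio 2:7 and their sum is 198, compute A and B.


Let A = 2k, B = 7k.
2k + 7k = 198
9k = 198 → k = 198/9 = 22
A = 2×22 = 44, B = 7×22 = 154
= A = 44, B = 154

A = 44, B = 154


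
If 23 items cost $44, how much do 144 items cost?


Direct proportion: y/x = constant
k = 44/23 ≈ 1.9130
y₂ = k × 144 = 44 × 144 / 23 = 6336/23
≈ 275.48

275.48


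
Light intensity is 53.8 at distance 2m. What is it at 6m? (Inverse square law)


I₁d₁² = I₂d₂²
I₂ = I₁ × (d₁/d₂)²
= 53.8 × (2/6)²
= 53.8 × 4/36
= 215.2/36
≈ 5.9778

5.9778


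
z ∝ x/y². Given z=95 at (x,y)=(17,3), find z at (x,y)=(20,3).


z = k·x/y²
Solve for k using the known point: k = z·y²/x = 95×9/17 = 855/17 ≈ 50.2941
Now evaluate at x=20, y=3:
z = k × 20 / 9 = (855 × 20) / (17 × 9) = 17100/153
≈ 111.7647

111.7647


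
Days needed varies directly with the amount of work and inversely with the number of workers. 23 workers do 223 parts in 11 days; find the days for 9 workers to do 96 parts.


Days ∝ work / workers, so d₂ = d₁ × (m₁/m₂) × (w₂/w₁)
Workers factor (inverse): 23/9 ≈ 2.5556
Work factor (direct): 96/223 ≈ 0.4305
d₂ = 11 × 23/9 × 96/223 = (11 × 23 × 96) / (9 × 223) = 24288/2007
≈ 12.10 days

12.10 days


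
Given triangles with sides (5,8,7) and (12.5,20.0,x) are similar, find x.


Scale factor = 12.5/5 = 2.5
Missing side = 7 × 2.5
= 17.5

17.5


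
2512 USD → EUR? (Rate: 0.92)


Amount × rate = 2512 × 0.92
= 2311.04 EUR

2311.04 EUR


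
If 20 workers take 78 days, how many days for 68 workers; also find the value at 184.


Inverse proportion: x × y = constant
k = 20 × 78 = 1560
At x=68: k/68 = 22.94
At x=184: k/184 = 8.48
= 22.94 and 8.48

22.94 and 8.48


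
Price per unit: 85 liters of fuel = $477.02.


Unit rate = total / quantity
= 477.02 / 85
= $5.61 per unit

$5.61 per unit


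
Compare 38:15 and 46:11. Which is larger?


38/15 = 2.5333
46/11 = 4.1818
2.5333 < 4.1818, so 38:15 is less
= 46:11

46:11


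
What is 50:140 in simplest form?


GCD(50, 140) = 10
50/10 : 140/10
= 5:14

5:14


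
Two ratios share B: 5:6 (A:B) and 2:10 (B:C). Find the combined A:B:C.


Match B: multiply A:B by 2 → 10:12
Multiply B:C by 6 → 12:60
Combined: 10:12:60
GCD = 2
= 5:6:30

5:6:30


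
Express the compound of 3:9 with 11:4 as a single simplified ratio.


Compound ratio = (3×11) : (9×4)
= 33:36
GCD = 3
= 11:12

11:12


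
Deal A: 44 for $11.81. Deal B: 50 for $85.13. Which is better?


Deal A: $11.81/44 = $0.2684/unit
Deal B: $85.13/50 = $1.7026/unit
A is cheaper per unit
= Deal A

Deal A


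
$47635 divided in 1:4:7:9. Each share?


Total parts = 1 + 4 + 7 + 9 = 21
Part 1: 47635 × 1/21 = 2268.33
Part 2: 47635 × 4/21 = 9073.33
Part 3: 47635 × 7/21 = 15878.33
Part 4: 47635 × 9/21 = 20415.00
= Part 1: $2268.33, Part 2: $9073.33, Part 3: $15878.33, Part 4: $20415.00

Part 1: $2268.33, Part 2: $9073.33, Part 3: $15878.33, Part 4: $20415.00


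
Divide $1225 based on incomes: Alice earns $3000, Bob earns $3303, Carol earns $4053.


Total income = 3000 + 3303 + 4053 = $10356
Alice: $1225 × 3000/10356 = $354.87
Bob: $1225 × 3303/10356 = $390.71
Carol: $1225 × 4053/10356 = $479.42
= Alice: $354.87, Bob: $390.71, Carol: $479.42

Alice: $354.87, Bob: $390.71, Carol: $479.42


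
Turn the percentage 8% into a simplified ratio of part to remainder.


8% means 8 parts out of 100; remainder = 92
Part : remainder = 8:92
GCD = 4
= 2:23

2:23


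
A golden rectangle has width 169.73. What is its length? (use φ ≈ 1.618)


φ = (1 + √5) / 2 ≈ 1.618
Length = width × φ = 169.73 × 1.618 = 274.62314
≈ 274.62

274.62


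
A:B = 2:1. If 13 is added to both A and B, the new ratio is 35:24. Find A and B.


Let A = 2k, B = 1k.
(2k + 13) / (1k + 13) = 35/24
Cross-multiply: 24(2k + 13) = 35(1k + 13)
48k + 312 = 35k + 455
48k - 35k = 455 - 312
13k = 143
k = 143/13 = 11
A = 2×11 = 22, B = 1×11 = 11
= A = 22, B = 11

A = 22, B = 11


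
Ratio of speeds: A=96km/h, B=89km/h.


Ratio = 96:89
GCD = 1
Simplified = 96:89
Time ratio (same distance) = 89:96
Speed ratio = 96:89

96:89


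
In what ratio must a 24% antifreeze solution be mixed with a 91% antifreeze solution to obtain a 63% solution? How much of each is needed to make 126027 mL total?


Let x parts of 24% mix with y parts of 91%.
24x + 91y = 63(x + y)
24x + 91y = 63x + 63y
x(24 - 63) = y(63 - 91)
x/y = (91 - 63)/(63 - 24) = 28/39
Simplify: 28:39
Total parts = 67; one part = 126027/67 = 1881.00 mL
24% solution: 28×1881.00 = 52668.00 mL
91% solution: 39×1881.00 = 73359.00 mL
= ratio 28:39; 52668.00 mL and 73359.00 mL

ratio 28:39; 52668.00 mL and 73359.00 mL


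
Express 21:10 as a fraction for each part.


Total parts = 21 + 10 = 31
First part: 21/31 = 21/31
Second part: 10/31 = 10/31
= 21/31 and 10/31

21/31 and 10/31


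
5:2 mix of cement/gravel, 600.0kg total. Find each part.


Total parts = 5 + 2 = 7
cement: 600.0 × 5/7 = 428.6kg
gravel: 600.0 × 2/7 = 171.4kg
= 428.6kg and 171.4kg

428.6kg and 171.4kg


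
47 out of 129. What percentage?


Percentage = (part / whole) × 100
= (47 / 129) × 100
≈ 36.43%

36.43%


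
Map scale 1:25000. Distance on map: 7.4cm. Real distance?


Real distance = map distance × scale
= 7.4cm × 25000
= 185000 cm = 1850.0 m
= 1.850 km

1.850 km


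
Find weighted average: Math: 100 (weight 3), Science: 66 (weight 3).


Numerator = 100×3 + 66×3
= 300 + 198
= 498
Total weight = 6
Weighted avg = 498/6
= 83.00

83.00


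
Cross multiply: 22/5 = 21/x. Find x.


Cross multiply: 22 × x = 5 × 21
22x = 105
x = 105 / 22
= 4.77

4.77


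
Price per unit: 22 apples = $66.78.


Unit rate = total / quantity
= 66.78 / 22
= $3.04 per unit

$3.04 per unit


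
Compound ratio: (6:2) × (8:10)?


Compound ratio = (6×8) : (2×10)
= 48:20
GCD = 4
= 12:5

12:5


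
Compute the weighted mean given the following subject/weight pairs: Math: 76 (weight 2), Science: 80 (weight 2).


Numerator = 76×2 + 80×2
= 152 + 160
= 312
Total weight = 4
Weighted avg = 312/4
= 78.00

78.00


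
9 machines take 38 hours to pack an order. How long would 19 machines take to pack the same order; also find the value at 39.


Inverse proportion: x × y = constant
k = 9 × 38 = 342
At x=19: k/19 = 18.00
At x=39: k/39 = 8.77
= 18.00 and 8.77

18.00 and 8.77


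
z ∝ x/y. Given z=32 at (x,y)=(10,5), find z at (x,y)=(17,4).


z = k·x/y
Solve for k using the known point: k = z·y/x = 32×5/10 = 160/10 = 16.0000
Now evaluate at x=17, y=4:
z = k × 17 / 4 = (160 × 17) / (10 × 4) = 2720/40
= 68.0000

68.0000


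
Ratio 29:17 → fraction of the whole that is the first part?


Total parts = 29 + 17 = 46
First part: 29/46 = 29/46
= 29/46

29/46


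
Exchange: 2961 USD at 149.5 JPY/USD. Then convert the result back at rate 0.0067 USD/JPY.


Amount × rate = 2961 × 149.5 = 442669.50 JPY
Round-trip: 442669.50 × 0.0067 = 2965.89 USD
= 442669.50 JPY, then 2965.89 USD

442669.50 JPY, then 2965.89 USD


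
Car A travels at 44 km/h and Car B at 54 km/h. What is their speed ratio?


Ratio = 44:54
GCD = 2
Simplified = 22:27
Time ratio (same distance) = 27:22
Speed ratio = 22:27

22:27


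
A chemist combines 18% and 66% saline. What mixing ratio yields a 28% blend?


Let x parts of 18% mix with y parts of 66%.
18x + 66y = 28(x + y)
18x + 66y = 28x + 28y
x(18 - 28) = y(28 - 66)
x/y = (66 - 28)/(28 - 18) = 38/10
Simplify: 19:5
= 19:5

19:5


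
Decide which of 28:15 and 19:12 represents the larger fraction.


28/15 = 1.8667
19/12 = 1.5833
1.8667 > 1.5833, so 28:15 is greater
= 28:15

28:15


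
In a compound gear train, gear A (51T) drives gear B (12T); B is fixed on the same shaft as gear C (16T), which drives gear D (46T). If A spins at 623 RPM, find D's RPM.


Stage 1: RPM_B = RPM_A × t_A/t_B = 623 × 51/12 = 31773/12 = 2647.75
B and C share a shaft → RPM_C = RPM_B
Stage 2: RPM_D = RPM_C × t_C/t_D = RPM_A × (t_A×t_C)/(t_B×t_D)
Overall ratio = (51×16)/(12×46) = 816/552
RPM_D = 623 × 816/552 = 508368/552
≈ 920.96 RPM

920.96 RPM


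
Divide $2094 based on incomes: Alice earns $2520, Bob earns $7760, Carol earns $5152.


Total income = 2520 + 7760 + 5152 = $15432
Alice: $2094 × 2520/15432 = $341.94
Bob: $2094 × 7760/15432 = $1052.97
Carol: $2094 × 5152/15432 = $699.09
= Alice: $341.94, Bob: $1052.97, Carol: $699.09

Alice: $341.94, Bob: $1052.97, Carol: $699.09


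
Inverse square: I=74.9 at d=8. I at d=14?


I₁d₁² = I₂d₂²
I₂ = I₁ × (d₁/d₂)²
= 74.9 × (8/14)²
= 74.9 × 64/196
= 4793.6/196
≈ 24.4571

24.4571


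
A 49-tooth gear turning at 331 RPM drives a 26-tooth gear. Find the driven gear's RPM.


Gear ratio = 49:26 = 49:26
RPM_B = RPM_A × (teeth_A / teeth_B)
= 331 × (49/26)
= 623.8 RPM

623.8 RPM


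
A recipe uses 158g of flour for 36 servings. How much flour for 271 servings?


Direct proportion: y/x = constant
k = 158/36 ≈ 4.3889
y₂ = k × 271 = 158 × 271 / 36 = 42818/36
≈ 1189.39

1189.39


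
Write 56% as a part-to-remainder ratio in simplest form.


56% means 56 parts out of 100; remainder = 44
Part : remainder = 56:44
GCD = 4
= 14:11

14:11


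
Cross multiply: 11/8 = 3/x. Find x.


Cross multiply: 11 × x = 8 × 3
11x = 24
x = 24 / 11
= 2.18

2.18


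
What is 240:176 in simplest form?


GCD(240, 176) = 16
240/16 : 176/16
= 15:11

15:11


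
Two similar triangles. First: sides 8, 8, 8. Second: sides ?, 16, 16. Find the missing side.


Scale factor = 16/8 = 2
Missing side = 8 × 2
= 16.0

16.0


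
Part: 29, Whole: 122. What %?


Percentage = (part / whole) × 100
= (29 / 122) × 100
≈ 23.77%

23.77%


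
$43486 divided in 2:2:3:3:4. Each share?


Total parts = 2 + 2 + 3 + 3 + 4 = 14
Part 1: 43486 × 2/14 = 6212.29
Part 2: 43486 × 2/14 = 6212.29
Part 3: 43486 × 3/14 = 9318.43
Part 4: 43486 × 3/14 = 9318.43
Part 5: 43486 × 4/14 = 12424.57
= Part 1: $6212.29, Part 2: $6212.29, Part 3: $9318.43, Part 4: $9318.43, Part 5: $12424.57

Part 1: $6212.29, Part 2: $6212.29, Part 3: $9318.43, Part 4: $9318.43, Part 5: $12424.57


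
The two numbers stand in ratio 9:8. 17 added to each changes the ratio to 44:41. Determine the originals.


Let A = 9k, B = 8k.
(9k + 17) / (8k + 17) = 44/41
Cross-multiply: 41(9k + 17) = 44(8k + 17)
369k + 697 = 352k + 748
369k - 352k = 748 - 697
17k = 51
k = 51/17 = 3
A = 9×3 = 27, B = 8×3 = 24
= A = 27, B = 24

A = 27, B = 24


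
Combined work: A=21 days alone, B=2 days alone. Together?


Rate of A = 1/21 per day
Rate of B = 1/2 per day
Combined rate = 1/21 + 1/2 = 23/42 ≈ 0.5476 per day
Days = 1 / combined rate = 42/23
≈ 1.83 days

1.83 days


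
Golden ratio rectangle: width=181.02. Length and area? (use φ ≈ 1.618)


φ = (1 + √5) / 2 ≈ 1.618
Length = width × φ = 181.02 × 1.618 = 292.89036
≈ 292.89
Area = width × length = 181.02 × 292.89036 = 53019.0129672 ≈ 53019.01
= Length: 292.89, Area: 53019.01

Length: 292.89, Area: 53019.01


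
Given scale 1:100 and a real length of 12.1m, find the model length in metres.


Model size = real / scale
= 12.1 / 100
= 0.1210 m

0.1210 m


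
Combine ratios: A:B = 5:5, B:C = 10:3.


Match B: multiply A:B by 10 → 50:50
Multiply B:C by 5 → 50:15
Combined: 50:50:15
GCD = 5
= 10:10:3

10:10:3


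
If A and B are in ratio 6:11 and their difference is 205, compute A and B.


Let A = 6k, B = 11k.
11k - 6k = 205
5k = 205 → k = 205/5 = 41
A = 6×41 = 246, B = 11×41 = 451
= A = 246, B = 451

A = 246, B = 451


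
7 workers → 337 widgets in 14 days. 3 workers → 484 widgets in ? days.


Days ∝ work / workers, so d₂ = d₁ × (m₁/m₂) × (w₂/w₁)
Workers factor (inverse): 7/3 ≈ 2.3333
Work factor (direct): 484/337 ≈ 1.4362
d₂ = 14 × 7/3 × 484/337 = (14 × 7 × 484) / (3 × 337) = 47432/1011
≈ 46.92 days

46.92 days


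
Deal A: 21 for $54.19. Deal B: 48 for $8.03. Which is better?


Deal A: $54.19/21 = $2.5805/unit
Deal B: $8.03/48 = $0.1673/unit
B is cheaper per unit
= Deal B

Deal B


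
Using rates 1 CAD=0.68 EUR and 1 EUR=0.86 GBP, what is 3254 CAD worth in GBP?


Step 1: 3254 CAD × 0.68 = 2212.72 EUR
Step 2: 2212.72 EUR × 0.86 = 1902.94 GBP
Implied rate CAD→GBP = 0.68 × 0.86 = 0.5848
= 1902.94 GBP

1902.94 GBP
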